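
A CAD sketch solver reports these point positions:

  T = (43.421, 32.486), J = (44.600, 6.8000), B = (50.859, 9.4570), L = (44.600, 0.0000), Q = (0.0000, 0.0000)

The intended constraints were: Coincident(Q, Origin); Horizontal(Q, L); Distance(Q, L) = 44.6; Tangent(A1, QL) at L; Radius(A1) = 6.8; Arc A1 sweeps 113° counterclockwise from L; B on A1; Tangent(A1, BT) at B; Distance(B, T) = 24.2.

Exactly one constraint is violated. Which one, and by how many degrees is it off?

Tangent(A1, BT) at B — off by 5.10°.

Q = (0.00, 0.00) ✓; Q.y = 0.00, L.y = 0.00 ✓; |QL| = 44.60 ✓; ∠(JL, LQ) = 90.00° ✓; |JL| = 6.800 ✓; bearing(J→B) − bearing(J→L) = 113.0° ✓; |JB| = 6.800 ✓; ∠(JB, BT) = 95.10° ✗; |BT| = 24.20 ✓.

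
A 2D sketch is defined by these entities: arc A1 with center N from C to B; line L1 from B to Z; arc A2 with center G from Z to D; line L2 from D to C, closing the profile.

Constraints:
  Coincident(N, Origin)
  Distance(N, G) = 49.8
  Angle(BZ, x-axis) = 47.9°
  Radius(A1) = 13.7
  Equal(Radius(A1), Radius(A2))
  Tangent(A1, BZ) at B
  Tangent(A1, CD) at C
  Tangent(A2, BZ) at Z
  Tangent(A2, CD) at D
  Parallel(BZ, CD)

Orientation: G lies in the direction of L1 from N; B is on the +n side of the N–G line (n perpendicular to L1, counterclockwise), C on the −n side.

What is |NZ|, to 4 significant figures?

51.65

The slot axis is L1's direction at 47.9°, so u = (cos 47.9°, sin 47.9°) = (0.6704, 0.7420) and n = (−sin 47.9°, cos 47.9°) = (-0.7420, 0.6704). N is at the origin and G lies 49.8 along u from N, so G = 49.8·u = (33.39, 36.95). Tangency of A1 to both parallel lines with radius 13.7 puts B and C at N ± 13.7·n: B = (-10.17, 9.185), C = (10.17, -9.185). Equal radii place Z and D the same way about G: Z = G + 13.7·n = (23.22, 46.14), D = G − 13.7·n = (43.55, 27.77). Then |NZ| = |Z − N| = 51.65.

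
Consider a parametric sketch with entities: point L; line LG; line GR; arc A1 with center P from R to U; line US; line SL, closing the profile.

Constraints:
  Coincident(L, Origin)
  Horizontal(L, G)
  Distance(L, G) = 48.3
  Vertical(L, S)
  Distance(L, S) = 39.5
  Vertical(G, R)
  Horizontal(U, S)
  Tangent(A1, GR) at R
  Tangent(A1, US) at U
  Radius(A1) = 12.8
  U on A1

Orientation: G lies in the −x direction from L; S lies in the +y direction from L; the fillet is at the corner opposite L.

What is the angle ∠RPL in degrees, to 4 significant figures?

143.1°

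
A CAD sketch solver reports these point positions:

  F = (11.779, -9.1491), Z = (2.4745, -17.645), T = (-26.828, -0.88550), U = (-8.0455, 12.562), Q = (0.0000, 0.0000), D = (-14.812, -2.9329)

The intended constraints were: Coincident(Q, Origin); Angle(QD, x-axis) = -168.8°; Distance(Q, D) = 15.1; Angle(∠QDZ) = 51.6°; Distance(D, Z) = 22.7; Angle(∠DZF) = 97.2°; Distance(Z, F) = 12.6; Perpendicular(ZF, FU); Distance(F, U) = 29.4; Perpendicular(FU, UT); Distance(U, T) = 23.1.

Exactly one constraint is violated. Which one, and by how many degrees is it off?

Perpendicular(FU, UT) — off by 6.80°.

Q = (0.00, 0.00) ✓; QD at -168.8° ✓; |QD| = 15.10 ✓; ∠QDZ = 51.60° ✓; |DZ| = 22.70 ✓; ∠DZF = 97.20° ✓; |ZF| = 12.60 ✓; ∠(ZF, FU) = 90.00° ✓; |FU| = 29.40 ✓; ∠(FU, UT) = 83.20° ✗; |UT| = 23.10 ✓.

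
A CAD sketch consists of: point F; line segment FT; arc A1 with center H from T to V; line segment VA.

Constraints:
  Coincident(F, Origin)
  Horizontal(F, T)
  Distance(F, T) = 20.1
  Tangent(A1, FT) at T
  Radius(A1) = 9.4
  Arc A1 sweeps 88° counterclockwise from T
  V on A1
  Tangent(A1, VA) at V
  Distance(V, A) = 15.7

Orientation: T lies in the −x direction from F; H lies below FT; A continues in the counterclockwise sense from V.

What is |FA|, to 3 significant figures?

38.9

On A1, T sits at bearing 90° from H; an 88° counterclockwise sweep puts V at bearing 178°, so V = H + 9.4·(cos 178°, sin 178°) = (-29.5, -9.07). Tangency of A1 to VA means the radius HV is perpendicular to VA, so VA runs along (−sin 178°, cos 178°); with |VA| = 15.7, A = (-30.0, -24.8). Then |FA| = |A − F| = 38.9.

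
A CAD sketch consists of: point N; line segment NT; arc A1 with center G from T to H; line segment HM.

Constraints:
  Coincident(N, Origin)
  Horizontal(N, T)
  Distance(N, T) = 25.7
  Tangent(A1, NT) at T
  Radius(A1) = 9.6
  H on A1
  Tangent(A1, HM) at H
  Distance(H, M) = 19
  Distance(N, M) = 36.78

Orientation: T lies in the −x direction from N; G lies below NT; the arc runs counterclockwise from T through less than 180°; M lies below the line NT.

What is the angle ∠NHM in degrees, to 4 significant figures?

75.46°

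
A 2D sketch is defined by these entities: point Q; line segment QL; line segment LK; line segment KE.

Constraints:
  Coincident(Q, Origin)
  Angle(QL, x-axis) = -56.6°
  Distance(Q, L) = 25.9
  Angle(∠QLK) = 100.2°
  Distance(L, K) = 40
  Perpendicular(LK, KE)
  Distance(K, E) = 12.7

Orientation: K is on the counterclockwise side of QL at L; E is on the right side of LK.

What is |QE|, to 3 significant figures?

58.7

∠QLK = 100.2°, so LK runs at -56.6° + (180° − 100.2°) = 23.2° from the x-axis; with |LK| = 40.0, K = L + 40.0·(cos 23.2°, sin 23.2°) = (51.0, -5.86). LK is perpendicular to KE; with |KE| = 12.7 on the right of LK, E = K + 12.7·(0.394, -0.919) = (56.0, -17.5). Then |QE| = |E − Q| = 58.7.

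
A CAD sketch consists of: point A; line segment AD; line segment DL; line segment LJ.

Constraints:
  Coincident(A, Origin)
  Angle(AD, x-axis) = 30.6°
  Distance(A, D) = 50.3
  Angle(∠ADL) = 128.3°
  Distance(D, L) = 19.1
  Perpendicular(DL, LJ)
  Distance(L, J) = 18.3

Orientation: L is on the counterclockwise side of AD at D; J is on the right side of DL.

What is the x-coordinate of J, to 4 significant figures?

63.99

∠ADL = 128.3°, so DL runs at 30.6° + (180° − 128.3°) = 82.30° from the x-axis; with |DL| = 19.1, L = D + 19.1·(cos 82.30°, sin 82.30°) = (45.85, 44.53). The perpendicularity gives LJ at right angles to DL; with |LJ| = 18.3 on the right of DL, J = L + 18.3·(0.9910, -0.1340) = (63.99, 42.08). So J.x = 63.99.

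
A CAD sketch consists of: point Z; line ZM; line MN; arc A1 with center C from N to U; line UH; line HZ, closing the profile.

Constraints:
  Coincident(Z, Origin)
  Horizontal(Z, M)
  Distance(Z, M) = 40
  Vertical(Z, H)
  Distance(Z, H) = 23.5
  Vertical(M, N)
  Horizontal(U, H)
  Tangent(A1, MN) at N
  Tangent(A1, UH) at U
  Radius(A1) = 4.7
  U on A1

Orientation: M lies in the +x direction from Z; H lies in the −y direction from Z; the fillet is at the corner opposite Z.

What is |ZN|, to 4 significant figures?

44.20

Z is at the origin; ZM is horizontal with |ZM| = 40.0 and M on the +x side, so M = (40.00, 0.000). ZH is vertical with |ZH| = 23.5 and H on the −y side, so H = (0.000, -23.50). The virtual corner opposite Z is at (40.00, -23.50). A1 meets MN tangentially, so CN is at right angles to MN and the tangent condition forces CU to be normal to UH, with radius 4.7, so the center C sits 4.7 in from both sides at C = (35.30, -18.80). That places the tangent points at N = (40.00, -18.80) on MN and U = (35.30, -23.50) on UH. Then |ZN| = |N − Z| = 44.20.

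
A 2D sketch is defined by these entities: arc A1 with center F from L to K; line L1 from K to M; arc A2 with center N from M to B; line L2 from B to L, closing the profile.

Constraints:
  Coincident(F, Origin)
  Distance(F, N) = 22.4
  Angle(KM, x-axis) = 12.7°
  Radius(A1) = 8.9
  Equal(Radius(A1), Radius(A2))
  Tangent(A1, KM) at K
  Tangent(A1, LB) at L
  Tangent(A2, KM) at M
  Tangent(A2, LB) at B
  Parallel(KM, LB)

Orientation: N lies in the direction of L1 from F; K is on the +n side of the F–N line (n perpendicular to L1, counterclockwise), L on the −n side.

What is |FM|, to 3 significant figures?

24.1

The slot axis is L1's direction at 12.7°, so u = (cos 12.7°, sin 12.7°) = (0.976, 0.220) and n = (−sin 12.7°, cos 12.7°) = (-0.220, 0.976). F is at the origin and N lies 22.4 along u from F, so N = 22.4·u = (21.9, 4.92). Tangency of A1 to both parallel lines with radius 8.9 puts K and L at F ± 8.9·n: K = (-1.96, 8.68), L = (1.96, -8.68). Equal radii place M and B the same way about N: M = N + 8.9·n = (19.9, 13.6), B = N − 8.9·n = (23.8, -3.76). Then |FM| = |M − F| = 24.1.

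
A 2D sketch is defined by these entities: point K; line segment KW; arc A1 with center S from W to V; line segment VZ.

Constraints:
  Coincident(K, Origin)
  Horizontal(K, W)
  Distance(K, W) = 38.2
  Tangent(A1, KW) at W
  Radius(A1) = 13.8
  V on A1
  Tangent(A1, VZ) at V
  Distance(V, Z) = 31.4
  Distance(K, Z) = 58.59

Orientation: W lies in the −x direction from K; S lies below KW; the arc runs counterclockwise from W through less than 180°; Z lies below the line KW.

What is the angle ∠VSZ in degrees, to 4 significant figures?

66.27°

K is at the origin; K and W share the same y with |KW| = 38.2 and W on the −x side, so W = (-38.20, 0.000). A1 meets KW tangentially, so SW is at right angles to KW, so S = W + (0, -13.8) = (-38.20, -13.80). Since SV ⟂ VZ (tangency), |SZ| = √(13.8² + 31.4²) = 34.30 regardless of where V sits on A1. So Z lies on both circle(K, 58.59) and circle(S, 34.30); the below-KW intersection is Z = (-33.85, -47.82). V is the foot of the tangent from Z: V = (-50.03, -20.91).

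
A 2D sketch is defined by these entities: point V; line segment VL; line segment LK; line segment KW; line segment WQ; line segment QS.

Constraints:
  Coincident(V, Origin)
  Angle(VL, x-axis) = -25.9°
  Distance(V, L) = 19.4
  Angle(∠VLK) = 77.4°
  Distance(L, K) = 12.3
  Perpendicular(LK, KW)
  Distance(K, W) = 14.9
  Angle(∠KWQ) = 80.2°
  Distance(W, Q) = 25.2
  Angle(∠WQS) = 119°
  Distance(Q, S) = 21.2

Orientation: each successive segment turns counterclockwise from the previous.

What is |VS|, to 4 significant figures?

36.97

V is at the origin; VL runs at -25.9° with length 19.4, so L = (17.45, -8.474). ∠VLK = 77.4° gives LK at 76.70° from the x-axis; with |LK| = 12.3, K = (20.28, 3.496). LK ⟂ KW, so KW runs at 166.7°; with |KW| = 14.9, W = (5.781, 6.924). ∠KWQ = 80.2° gives WQ at -93.50° from the x-axis; with |WQ| = 25.2, Q = (4.242, -18.23). ∠WQS = 119.0° gives QS at -32.50° from the x-axis; with |QS| = 21.2, S = (22.12, -29.62). Then |VS| = |S − V| = 36.97.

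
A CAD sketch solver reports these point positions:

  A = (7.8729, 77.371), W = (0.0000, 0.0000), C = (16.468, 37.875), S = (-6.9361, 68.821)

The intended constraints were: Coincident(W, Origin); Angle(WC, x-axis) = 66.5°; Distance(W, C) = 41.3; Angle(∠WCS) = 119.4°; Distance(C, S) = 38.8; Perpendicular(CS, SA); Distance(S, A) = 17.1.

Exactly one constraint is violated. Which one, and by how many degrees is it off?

Perpendicular(CS, SA) — off by 7.10°.

W = (0.00, 0.00) ✓; WC at 66.50° ✓; |WC| = 41.30 ✓; ∠WCS = 119.4° ✓; |CS| = 38.80 ✓; ∠(CS, SA) = 97.10° ✗; |SA| = 17.10 ✓.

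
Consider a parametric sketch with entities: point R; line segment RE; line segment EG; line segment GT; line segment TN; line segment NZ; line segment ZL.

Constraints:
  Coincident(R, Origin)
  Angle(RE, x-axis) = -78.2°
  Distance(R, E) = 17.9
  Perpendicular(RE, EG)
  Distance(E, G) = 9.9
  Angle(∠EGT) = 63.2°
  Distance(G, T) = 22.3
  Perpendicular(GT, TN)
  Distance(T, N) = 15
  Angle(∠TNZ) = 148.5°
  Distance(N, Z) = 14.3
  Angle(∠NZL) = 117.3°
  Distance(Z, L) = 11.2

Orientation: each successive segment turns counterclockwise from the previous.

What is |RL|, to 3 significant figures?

30.6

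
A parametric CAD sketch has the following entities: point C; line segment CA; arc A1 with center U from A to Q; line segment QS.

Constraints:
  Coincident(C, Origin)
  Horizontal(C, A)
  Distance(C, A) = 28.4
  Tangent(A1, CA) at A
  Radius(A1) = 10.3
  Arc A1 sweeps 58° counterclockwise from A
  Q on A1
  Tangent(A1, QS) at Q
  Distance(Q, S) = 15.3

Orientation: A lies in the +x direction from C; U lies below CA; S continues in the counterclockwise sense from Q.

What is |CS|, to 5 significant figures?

21.237

C is at the origin; C and A share the same y with |CA| = 28.4 and A on the +x side, so A = (28.400, 0.0000). A1 meets CA tangentially, so UA is at right angles to CA, so U = A + (0, -10.3) = (28.400, -10.300). On A1, A sits at bearing 90° from U; a 58° counterclockwise sweep puts Q at bearing 148°, so Q = U + 10.3·(cos 148°, sin 148°) = (19.665, -4.8418). Since A1 is tangent to QS there, UQ ⟂ QS, so QS runs along (−sin 148°, cos 148°); with |QS| = 15.3, S = (11.557, -17.817). Then |CS| = |S − C| = 21.237.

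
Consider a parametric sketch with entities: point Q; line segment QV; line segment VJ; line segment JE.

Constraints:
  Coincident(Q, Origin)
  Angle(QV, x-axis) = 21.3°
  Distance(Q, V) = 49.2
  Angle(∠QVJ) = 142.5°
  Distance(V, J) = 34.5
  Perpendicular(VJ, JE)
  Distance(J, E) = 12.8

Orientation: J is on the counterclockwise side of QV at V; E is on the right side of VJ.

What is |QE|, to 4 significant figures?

85.06

Q is at the origin; QV runs at 21.3° with length 49.2, so V = 49.2·(cos 21.3°, sin 21.3°) = (45.84, 17.87). ∠QVJ = 142.5°, so VJ runs at 21.3° + (180° − 142.5°) = 58.80° from the x-axis; with |VJ| = 34.5, J = V + 34.5·(cos 58.80°, sin 58.80°) = (63.71, 47.38). VJ ⟂ JE; with |JE| = 12.8 on the right of VJ, E = J + 12.8·(0.8554, -0.5180) = (74.66, 40.75). Then |QE| = |E − Q| = 85.06.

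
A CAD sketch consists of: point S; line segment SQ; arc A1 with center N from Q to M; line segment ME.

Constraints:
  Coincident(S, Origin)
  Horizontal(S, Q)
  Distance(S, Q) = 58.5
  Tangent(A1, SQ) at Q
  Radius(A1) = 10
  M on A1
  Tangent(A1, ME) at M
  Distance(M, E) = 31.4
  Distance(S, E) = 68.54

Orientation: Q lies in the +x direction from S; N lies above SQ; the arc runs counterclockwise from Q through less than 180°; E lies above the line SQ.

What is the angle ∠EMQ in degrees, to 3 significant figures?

122°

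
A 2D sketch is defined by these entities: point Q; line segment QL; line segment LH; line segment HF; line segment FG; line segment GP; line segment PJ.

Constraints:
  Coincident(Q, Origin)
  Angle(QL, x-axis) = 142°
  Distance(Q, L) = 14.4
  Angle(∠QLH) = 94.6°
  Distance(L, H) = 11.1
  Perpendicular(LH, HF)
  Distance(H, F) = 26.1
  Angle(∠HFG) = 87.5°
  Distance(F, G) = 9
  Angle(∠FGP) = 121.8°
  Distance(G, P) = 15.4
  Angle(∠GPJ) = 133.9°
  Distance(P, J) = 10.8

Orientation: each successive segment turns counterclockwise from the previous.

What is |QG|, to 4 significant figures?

11.81

Q is at the origin; QL runs at 142.0° with length 14.4, so L = (-11.35, 8.866). ∠QLH = 94.6° gives LH at -132.6° from the x-axis; with |LH| = 11.1, H = (-18.86, 0.6948). The perpendicularity gives HF at right angles to LH, so HF runs at -42.60°; with |HF| = 26.1, F = (0.3515, -16.97). ∠HFG = 87.5° gives FG at 49.90° from the x-axis; with |FG| = 9.0, G = (6.149, -10.09). Then |QG| = |G − Q| = 11.81.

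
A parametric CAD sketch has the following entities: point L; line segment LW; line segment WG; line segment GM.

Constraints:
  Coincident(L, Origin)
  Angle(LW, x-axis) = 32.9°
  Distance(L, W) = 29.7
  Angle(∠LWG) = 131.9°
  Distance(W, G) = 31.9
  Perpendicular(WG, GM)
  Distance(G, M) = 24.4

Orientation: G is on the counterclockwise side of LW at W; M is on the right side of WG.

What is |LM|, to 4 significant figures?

69.56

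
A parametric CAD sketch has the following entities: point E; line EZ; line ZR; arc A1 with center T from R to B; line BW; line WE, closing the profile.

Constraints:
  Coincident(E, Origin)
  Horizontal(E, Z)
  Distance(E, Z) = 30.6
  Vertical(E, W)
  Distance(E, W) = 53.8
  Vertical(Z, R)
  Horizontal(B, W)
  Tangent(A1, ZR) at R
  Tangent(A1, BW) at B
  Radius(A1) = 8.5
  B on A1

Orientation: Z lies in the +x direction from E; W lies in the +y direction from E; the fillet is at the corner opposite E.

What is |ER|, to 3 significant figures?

54.7

The virtual corner opposite E is at (30.6, 53.8). The tangent condition forces TR to be normal to ZR and since A1 is tangent to BW there, TB ⟂ BW, with radius 8.5, so the center T sits 8.5 in from both sides at T = (22.1, 45.3). That places the tangent points at R = (30.6, 45.3) on ZR and B = (22.1, 53.8) on BW. Then |ER| = |R − E| = 54.7.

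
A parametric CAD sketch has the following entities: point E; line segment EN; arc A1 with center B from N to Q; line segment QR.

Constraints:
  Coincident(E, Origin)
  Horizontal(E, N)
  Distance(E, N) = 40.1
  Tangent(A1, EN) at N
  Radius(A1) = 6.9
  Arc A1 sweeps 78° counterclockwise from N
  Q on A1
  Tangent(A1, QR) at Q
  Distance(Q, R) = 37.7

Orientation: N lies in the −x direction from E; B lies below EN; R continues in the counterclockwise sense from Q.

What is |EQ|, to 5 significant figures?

47.167

The tangent condition forces BN to be normal to EN, so B = N + (0, -6.9) = (-40.100, -6.9000). On A1, N sits at bearing 90° from B; a 78° counterclockwise sweep puts Q at bearing 168°, so Q = B + 6.9·(cos 168°, sin 168°) = (-46.849, -5.4654). Then |EQ| = |Q − E| = 47.167.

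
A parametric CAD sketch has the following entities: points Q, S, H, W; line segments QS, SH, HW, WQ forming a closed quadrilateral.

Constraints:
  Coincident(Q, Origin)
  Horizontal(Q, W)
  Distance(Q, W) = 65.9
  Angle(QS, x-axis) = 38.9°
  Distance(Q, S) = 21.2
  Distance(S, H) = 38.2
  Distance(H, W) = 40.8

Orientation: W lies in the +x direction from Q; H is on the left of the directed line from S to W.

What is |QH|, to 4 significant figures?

59.39

Checks: Q.y = 0.00, W.y = 0.00 ✓; |SH| = 38.20 ✓; |HW| = 40.80 ✓.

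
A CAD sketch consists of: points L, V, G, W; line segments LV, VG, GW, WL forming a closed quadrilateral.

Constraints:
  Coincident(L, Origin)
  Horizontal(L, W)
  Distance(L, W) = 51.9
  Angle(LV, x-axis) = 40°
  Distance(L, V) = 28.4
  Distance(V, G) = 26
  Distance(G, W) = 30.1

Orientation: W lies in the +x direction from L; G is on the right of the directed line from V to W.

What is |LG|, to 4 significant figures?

24.08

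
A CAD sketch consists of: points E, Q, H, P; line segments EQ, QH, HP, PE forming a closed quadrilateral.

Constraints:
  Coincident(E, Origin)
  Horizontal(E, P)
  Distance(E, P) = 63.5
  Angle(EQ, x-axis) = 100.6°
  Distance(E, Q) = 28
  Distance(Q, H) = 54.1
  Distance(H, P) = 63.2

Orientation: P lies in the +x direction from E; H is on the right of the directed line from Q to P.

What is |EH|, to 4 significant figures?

26.11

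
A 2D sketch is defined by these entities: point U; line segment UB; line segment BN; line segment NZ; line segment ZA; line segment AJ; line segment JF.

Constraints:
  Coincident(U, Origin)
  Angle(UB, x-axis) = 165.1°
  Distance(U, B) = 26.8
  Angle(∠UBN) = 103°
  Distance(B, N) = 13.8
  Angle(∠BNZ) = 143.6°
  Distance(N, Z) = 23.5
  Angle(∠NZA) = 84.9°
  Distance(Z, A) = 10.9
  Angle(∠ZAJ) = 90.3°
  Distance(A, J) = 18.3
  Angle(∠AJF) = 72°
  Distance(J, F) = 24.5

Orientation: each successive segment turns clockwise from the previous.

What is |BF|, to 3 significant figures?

32.9

U is at the origin; UB runs at 165.1° with length 26.8, so B = (-25.9, 6.89). ∠UBN = 103.0° gives BN at 88.1° from the x-axis; with |BN| = 13.8, N = (-25.4, 20.7). ∠BNZ = 143.6° gives NZ at 51.7° from the x-axis; with |NZ| = 23.5, Z = (-10.9, 39.1). ∠NZA = 84.9° gives ZA at -43.4° from the x-axis; with |ZA| = 10.9, A = (-2.96, 31.6). ∠ZAJ = 90.3° gives AJ at -133° from the x-axis; with |AJ| = 18.3, J = (-15.5, 18.3). ∠AJF = 72.0° gives JF at 119° from the x-axis; with |JF| = 24.5, F = (-27.3, 39.7). Then |BF| = |F − B| = 32.9.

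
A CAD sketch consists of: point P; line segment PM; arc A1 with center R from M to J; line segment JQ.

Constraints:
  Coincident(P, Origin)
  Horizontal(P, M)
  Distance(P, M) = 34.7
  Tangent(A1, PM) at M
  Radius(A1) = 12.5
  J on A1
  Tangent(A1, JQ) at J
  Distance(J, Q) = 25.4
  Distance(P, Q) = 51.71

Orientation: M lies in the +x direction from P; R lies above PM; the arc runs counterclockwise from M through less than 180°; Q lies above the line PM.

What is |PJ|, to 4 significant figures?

49.18

Checks: |RJ| = 12.50 ✓; ∠(RJ, JQ) = 90.00° ✓; |JQ| = 25.40 ✓; |PQ| = 51.71 ✓.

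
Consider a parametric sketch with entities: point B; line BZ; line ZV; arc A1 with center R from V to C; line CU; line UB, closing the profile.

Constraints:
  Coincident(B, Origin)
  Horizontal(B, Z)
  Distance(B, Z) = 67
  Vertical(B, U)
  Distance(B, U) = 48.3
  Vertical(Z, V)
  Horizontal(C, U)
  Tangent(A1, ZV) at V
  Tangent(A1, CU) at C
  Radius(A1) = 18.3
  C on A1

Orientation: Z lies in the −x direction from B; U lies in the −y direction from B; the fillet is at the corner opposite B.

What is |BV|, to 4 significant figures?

73.41

The virtual corner opposite B is at (-67.00, -48.30). Since A1 is tangent to ZV there, RV ⟂ ZV and A1 meets CU tangentially, so RC is at right angles to CU, with radius 18.3, so the center R sits 18.3 in from both sides at R = (-48.70, -30.00). That places the tangent points at V = (-67.00, -30.00) on ZV and C = (-48.70, -48.30) on CU. Then |BV| = |V − B| = 73.41.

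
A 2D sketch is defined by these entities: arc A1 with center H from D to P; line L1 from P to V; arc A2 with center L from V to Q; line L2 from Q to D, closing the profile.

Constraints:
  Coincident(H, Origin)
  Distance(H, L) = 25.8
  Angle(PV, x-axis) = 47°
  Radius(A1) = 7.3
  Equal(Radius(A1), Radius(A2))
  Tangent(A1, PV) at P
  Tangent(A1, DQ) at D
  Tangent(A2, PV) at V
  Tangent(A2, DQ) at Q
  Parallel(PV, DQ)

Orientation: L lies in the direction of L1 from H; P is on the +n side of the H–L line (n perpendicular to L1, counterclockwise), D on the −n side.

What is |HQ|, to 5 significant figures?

26.813

The slot axis is L1's direction at 47.0°, so u = (cos 47.0°, sin 47.0°) = (0.68200, 0.73135) and n = (−sin 47.0°, cos 47.0°) = (-0.73135, 0.68200). H is at the origin and L lies 25.8 along u from H, so L = 25.8·u = (17.596, 18.869). Tangency of A1 to both parallel lines with radius 7.3 puts P and D at H ± 7.3·n: P = (-5.3389, 4.9786), D = (5.3389, -4.9786). Equal radii place V and Q the same way about L: V = L + 7.3·n = (12.257, 23.848), Q = L − 7.3·n = (22.934, 13.890). Then |HQ| = |Q − H| = 26.813.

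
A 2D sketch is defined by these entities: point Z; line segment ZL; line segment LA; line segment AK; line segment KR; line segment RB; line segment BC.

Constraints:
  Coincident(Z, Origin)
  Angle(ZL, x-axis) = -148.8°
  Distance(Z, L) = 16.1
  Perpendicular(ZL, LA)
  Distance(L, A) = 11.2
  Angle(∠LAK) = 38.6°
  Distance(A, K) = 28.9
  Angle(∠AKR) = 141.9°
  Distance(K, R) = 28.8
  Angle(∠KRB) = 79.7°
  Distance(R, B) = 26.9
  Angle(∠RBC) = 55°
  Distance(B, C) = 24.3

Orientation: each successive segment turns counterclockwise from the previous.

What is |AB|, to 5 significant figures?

47.524

Z is at the origin; ZL runs at -148.8° with length 16.1, so L = (-13.771, -8.3402). The perpendicularity gives LA at right angles to ZL, so LA runs at -58.800°; with |LA| = 11.2, A = (-7.9695, -17.920). ∠LAK = 38.6° gives AK at 82.600° from the x-axis; with |AK| = 28.9, K = (-4.2473, 10.739). ∠AKR = 141.9° gives KR at 120.70° from the x-axis; with |KR| = 28.8, R = (-18.951, 35.503). ∠KRB = 79.7° gives RB at -139.00° from the x-axis; with |RB| = 26.9, B = (-39.253, 17.855). Then |AB| = |B − A| = 47.524.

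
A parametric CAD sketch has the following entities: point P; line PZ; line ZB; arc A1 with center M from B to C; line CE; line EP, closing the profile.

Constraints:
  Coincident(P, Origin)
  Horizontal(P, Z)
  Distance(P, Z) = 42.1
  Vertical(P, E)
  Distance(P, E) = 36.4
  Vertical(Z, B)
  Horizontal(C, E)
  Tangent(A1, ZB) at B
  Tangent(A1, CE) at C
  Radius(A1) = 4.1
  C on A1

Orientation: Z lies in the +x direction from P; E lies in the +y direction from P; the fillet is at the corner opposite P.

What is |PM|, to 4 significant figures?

49.87

P is at the origin; P and Z share the same y with |PZ| = 42.1 and Z on the +x side, so Z = (42.10, 0.000). P and E share the same x with |PE| = 36.4 and E on the +y side, so E = (0.000, 36.40). The virtual corner opposite P is at (42.10, 36.40). A1 meets ZB tangentially, so MB is at right angles to ZB and A1 meets CE tangentially, so MC is at right angles to CE, with radius 4.1, so the center M sits 4.1 in from both sides at M = (38.00, 32.30). Then |PM| = |M − P| = 49.87.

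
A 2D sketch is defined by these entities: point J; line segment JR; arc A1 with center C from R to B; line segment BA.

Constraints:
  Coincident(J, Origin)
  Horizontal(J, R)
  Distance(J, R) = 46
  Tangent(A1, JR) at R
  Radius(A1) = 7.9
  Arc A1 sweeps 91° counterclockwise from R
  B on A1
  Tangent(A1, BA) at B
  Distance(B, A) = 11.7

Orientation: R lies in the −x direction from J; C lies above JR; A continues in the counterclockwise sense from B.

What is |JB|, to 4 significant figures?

38.94

A1 meets JR tangentially, so CR is at right angles to JR, so C = R + (0, 7.9) = (-46.00, 7.900). On A1, R sits at bearing -90° from C; a 91° counterclockwise sweep puts B at bearing 1°, so B = C + 7.9·(cos 1°, sin 1°) = (-38.10, 8.038). Then |JB| = |B − J| = 38.94.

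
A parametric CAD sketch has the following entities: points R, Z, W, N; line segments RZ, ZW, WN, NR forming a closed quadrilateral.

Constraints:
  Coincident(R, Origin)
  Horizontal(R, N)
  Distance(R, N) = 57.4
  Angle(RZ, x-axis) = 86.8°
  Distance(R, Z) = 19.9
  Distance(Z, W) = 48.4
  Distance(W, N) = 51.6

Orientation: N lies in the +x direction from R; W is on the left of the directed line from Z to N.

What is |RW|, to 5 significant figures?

62.983

Checks: |ZW| = 48.40 ✓; |WN| = 51.60 ✓.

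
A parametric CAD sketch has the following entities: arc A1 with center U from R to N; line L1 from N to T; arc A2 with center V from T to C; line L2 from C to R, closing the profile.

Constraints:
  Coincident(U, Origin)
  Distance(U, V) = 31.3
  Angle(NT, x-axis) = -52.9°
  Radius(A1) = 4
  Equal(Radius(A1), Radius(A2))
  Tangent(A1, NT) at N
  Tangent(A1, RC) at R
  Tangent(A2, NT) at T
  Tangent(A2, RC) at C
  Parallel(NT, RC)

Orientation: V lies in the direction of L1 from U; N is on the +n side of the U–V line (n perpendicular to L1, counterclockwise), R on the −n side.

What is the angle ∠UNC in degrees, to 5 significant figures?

75.663°

Tangency of A1 to both parallel lines with radius 4.0 puts N and R at U ± 4.0·n: N = (3.1903, 2.4128), R = (-3.1903, -2.4128). Equal radii place T and C the same way about V: T = V + 4.0·n = (22.071, -22.552), C = V − 4.0·n = (15.690, -27.377). Then cos ∠UNC = NU·NC / (|NU||NC|), giving 75.663°.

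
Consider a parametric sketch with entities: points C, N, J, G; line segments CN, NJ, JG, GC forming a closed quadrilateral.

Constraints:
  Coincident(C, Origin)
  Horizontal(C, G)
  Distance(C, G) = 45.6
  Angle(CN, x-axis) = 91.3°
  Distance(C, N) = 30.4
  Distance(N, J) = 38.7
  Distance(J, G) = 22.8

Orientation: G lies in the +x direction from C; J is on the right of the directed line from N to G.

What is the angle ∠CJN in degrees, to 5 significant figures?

51.716°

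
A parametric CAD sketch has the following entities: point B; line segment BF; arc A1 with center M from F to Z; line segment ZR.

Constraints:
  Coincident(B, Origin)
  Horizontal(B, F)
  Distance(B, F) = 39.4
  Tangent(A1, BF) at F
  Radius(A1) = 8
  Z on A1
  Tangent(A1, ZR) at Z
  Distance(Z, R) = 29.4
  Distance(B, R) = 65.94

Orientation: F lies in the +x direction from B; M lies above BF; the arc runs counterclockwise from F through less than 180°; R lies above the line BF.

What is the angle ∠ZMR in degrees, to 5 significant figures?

74.778°

B is at the origin; BF is horizontal with |BF| = 39.4 and F on the +x side, so F = (39.400, 0.0000). The tangent condition forces MF to be normal to BF, so M = F + (0, 8) = (39.400, 8.0000). Since MZ ⟂ ZR (tangency), |MR| = √(8.0² + 29.4²) = 30.469 regardless of where Z sits on A1. So R lies on both circle(B, 65.94) and circle(M, 30.469); the above-BF intersection is R = (57.275, 32.675). Z is the foot of the tangent from R: Z = (46.884, 5.1723).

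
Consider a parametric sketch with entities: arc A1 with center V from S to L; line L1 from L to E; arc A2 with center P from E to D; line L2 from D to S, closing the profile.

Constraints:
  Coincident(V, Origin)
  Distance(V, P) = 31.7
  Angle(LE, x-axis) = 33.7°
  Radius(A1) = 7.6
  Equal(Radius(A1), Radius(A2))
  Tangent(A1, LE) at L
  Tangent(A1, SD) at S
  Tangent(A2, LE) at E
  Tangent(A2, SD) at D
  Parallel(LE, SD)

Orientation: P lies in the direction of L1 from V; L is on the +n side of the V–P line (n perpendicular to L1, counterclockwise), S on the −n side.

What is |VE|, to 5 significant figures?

32.598

The slot axis is L1's direction at 33.7°, so u = (cos 33.7°, sin 33.7°) = (0.83195, 0.55484) and n = (−sin 33.7°, cos 33.7°) = (-0.55484, 0.83195). V is at the origin and P lies 31.7 along u from V, so P = 31.7·u = (26.373, 17.589). Tangency of A1 to both parallel lines with radius 7.6 puts L and S at V ± 7.6·n: L = (-4.2168, 6.3229), S = (4.2168, -6.3229). Equal radii place E and D the same way about P: E = P + 7.6·n = (22.156, 23.911), D = P − 7.6·n = (30.590, 11.266). Then |VE| = |E − V| = 32.598.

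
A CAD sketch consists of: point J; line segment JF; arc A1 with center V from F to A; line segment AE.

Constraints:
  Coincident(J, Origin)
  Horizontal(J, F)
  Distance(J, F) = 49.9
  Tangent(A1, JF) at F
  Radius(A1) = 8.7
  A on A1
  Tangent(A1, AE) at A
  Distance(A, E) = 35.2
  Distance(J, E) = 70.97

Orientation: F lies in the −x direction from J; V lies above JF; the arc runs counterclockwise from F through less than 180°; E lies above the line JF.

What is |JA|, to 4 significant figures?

43.54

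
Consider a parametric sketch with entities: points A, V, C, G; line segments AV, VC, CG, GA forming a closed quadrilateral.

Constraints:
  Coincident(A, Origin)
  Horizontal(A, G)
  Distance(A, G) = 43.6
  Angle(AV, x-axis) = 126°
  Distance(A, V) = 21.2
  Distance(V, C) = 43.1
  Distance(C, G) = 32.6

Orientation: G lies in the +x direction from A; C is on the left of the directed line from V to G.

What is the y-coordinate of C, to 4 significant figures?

29.12

Checks: A = (0.00, 0.00) ✓; |VC| = 43.10 ✓; |CG| = 32.60 ✓.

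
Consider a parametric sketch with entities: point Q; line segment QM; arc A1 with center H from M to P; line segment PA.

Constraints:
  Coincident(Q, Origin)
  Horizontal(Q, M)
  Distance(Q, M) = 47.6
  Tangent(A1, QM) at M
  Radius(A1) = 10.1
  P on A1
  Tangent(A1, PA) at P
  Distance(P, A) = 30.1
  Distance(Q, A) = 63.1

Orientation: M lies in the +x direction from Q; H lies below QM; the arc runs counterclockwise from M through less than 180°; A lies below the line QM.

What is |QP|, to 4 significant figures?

40.22

Checks: ∠(HM, MQ) = 90.00° ✓; |HM| = 10.10 ✓; |HP| = 10.10 ✓; ∠(HP, PA) = 90.00° ✓; |PA| = 30.10 ✓; |QA| = 63.10 ✓.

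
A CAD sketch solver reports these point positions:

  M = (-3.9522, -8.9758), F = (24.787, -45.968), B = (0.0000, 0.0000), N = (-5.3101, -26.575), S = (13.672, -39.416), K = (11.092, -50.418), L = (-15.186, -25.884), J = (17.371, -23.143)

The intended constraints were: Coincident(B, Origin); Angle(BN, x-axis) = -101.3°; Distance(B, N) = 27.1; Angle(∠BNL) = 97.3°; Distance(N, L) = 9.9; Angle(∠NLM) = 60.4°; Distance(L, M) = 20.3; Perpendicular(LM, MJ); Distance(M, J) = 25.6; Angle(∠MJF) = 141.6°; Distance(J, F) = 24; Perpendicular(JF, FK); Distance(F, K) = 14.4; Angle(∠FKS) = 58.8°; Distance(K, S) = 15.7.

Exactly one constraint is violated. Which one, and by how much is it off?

Distance(K, S) = 15.7 — off by 4.40.

B = (0.00, 0.00) ✓; BN at -101.3° ✓; |BN| = 27.10 ✓; ∠BNL = 97.30° ✓; |NL| = 9.900 ✓; ∠NLM = 60.40° ✓; |LM| = 20.30 ✓; ∠(LM, MJ) = 90.00° ✓; |MJ| = 25.60 ✓; ∠MJF = 141.6° ✓; |JF| = 24.00 ✓; ∠(JF, FK) = 90.00° ✓; |FK| = 14.40 ✓; ∠FKS = 58.80° ✓; |KS| = 11.30 ✗.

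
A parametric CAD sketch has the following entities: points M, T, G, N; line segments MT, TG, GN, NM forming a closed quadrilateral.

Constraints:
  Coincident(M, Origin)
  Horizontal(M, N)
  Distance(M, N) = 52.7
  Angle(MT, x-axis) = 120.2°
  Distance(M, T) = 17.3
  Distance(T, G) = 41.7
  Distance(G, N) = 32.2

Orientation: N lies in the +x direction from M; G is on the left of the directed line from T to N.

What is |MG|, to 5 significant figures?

40.240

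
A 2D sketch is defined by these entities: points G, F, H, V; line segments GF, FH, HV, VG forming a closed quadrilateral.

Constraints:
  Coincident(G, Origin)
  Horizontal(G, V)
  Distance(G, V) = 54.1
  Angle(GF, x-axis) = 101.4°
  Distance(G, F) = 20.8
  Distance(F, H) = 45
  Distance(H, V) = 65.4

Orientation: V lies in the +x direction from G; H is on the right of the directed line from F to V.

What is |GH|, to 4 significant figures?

25.40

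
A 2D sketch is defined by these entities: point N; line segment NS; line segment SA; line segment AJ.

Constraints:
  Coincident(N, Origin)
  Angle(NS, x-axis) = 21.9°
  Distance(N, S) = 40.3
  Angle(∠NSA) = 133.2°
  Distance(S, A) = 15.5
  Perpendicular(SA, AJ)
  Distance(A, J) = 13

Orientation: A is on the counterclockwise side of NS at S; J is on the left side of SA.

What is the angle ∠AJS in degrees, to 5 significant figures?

50.013°

∠NSA = 133.2°, so SA runs at 21.9° + (180° − 133.2°) = 68.700° from the x-axis; with |SA| = 15.5, A = S + 15.5·(cos 68.700°, sin 68.700°) = (43.022, 29.473). SA ⟂ AJ; with |AJ| = 13.0 on the left of SA, J = A + 13.0·(-0.93169, 0.36325) = (30.910, 34.195). Then cos ∠AJS = JA·JS / (|JA||JS|), giving 50.013°.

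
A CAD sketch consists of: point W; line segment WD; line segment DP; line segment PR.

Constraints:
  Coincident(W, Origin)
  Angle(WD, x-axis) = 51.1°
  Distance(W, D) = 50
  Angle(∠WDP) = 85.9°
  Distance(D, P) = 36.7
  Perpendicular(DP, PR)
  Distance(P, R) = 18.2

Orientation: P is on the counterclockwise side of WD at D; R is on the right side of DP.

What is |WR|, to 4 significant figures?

75.70

W is at the origin; WD runs at 51.1° with length 50.0, so D = 50.0·(cos 51.1°, sin 51.1°) = (31.40, 38.91). ∠WDP = 85.9°, so DP runs at 51.1° + (180° − 85.9°) = 145.2° from the x-axis; with |DP| = 36.7, P = D + 36.7·(cos 145.2°, sin 145.2°) = (1.262, 59.86). DP ⟂ PR; with |PR| = 18.2 on the right of DP, R = P + 18.2·(0.5707, 0.8211) = (11.65, 74.80). Then |WR| = |R − W| = 75.70.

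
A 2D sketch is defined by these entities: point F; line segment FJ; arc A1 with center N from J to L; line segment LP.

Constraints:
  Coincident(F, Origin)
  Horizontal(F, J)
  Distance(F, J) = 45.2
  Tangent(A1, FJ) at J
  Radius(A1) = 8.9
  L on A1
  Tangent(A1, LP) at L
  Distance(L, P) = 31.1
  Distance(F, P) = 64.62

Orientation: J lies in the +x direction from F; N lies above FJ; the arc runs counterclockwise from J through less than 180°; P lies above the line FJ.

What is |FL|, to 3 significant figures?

55.0

F is at the origin; F and J share the same y with |FJ| = 45.2 and J on the +x side, so J = (45.2, 0.00). A1 meets FJ tangentially, so NJ is at right angles to FJ, so N = J + (0, 8.9) = (45.2, 8.90). Since NL ⟂ LP (tangency), |NP| = √(8.9² + 31.1²) = 32.3 regardless of where L sits on A1. So P lies on both circle(F, 64.62) and circle(N, 32.3); the above-FJ intersection is P = (50.0, 40.9). L is the foot of the tangent from P: L = (54.0, 10.0).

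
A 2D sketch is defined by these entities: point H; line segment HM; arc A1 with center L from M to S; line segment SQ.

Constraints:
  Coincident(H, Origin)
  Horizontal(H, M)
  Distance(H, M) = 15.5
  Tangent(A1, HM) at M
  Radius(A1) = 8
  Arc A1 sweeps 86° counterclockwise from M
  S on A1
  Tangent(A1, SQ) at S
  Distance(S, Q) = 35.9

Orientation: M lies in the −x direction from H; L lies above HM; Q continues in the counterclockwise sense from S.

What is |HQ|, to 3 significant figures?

43.5

H is at the origin; HM is horizontal with |HM| = 15.5 and M on the −x side, so M = (-15.5, 0.00). The tangent condition forces LM to be normal to HM, so L = M + (0, 8) = (-15.5, 8.00). On A1, M sits at bearing -90° from L; an 86° counterclockwise sweep puts S at bearing -4°, so S = L + 8.0·(cos -4°, sin -4°) = (-7.52, 7.44). The tangent condition forces LS to be normal to SQ, so SQ runs along (−sin -4°, cos -4°); with |SQ| = 35.9, Q = (-5.02, 43.3). Then |HQ| = |Q − H| = 43.5.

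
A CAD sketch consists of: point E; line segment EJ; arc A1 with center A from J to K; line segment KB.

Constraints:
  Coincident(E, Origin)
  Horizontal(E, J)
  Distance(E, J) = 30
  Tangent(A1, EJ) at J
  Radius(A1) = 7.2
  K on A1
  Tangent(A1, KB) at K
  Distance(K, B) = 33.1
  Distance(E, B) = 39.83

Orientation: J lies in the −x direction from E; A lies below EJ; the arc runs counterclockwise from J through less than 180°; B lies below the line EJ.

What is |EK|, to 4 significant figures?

37.43

Checks: |AK| = 7.200 ✓; ∠(AK, KB) = 90.00° ✓; |KB| = 33.10 ✓; |EB| = 39.83 ✓.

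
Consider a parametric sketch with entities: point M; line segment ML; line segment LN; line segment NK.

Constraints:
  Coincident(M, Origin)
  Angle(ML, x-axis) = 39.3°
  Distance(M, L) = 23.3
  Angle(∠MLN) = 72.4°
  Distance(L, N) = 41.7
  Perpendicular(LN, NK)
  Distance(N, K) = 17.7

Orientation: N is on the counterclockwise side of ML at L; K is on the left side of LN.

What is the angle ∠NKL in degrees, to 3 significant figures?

67.0°

∠MLN = 72.4°, so LN runs at 39.3° + (180° − 72.4°) = 147° from the x-axis; with |LN| = 41.7, N = L + 41.7·(cos 147°, sin 147°) = (-16.9, 37.5). The perpendicularity gives NK at right angles to LN; with |NK| = 17.7 on the left of LN, K = N + 17.7·(-0.546, -0.838) = (-26.6, 22.7). Then cos ∠NKL = KN·KL / (|KN||KL|), giving 67.0°.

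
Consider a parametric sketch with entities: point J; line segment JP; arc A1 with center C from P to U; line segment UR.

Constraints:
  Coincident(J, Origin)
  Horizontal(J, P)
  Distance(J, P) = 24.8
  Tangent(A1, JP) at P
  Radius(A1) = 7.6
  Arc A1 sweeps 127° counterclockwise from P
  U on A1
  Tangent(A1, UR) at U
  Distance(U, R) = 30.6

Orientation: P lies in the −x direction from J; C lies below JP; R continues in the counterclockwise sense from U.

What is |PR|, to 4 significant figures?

38.64

J is at the origin; J and P share the same y with |JP| = 24.8 and P on the −x side, so P = (-24.80, 0.000). The tangent condition forces CP to be normal to JP, so C = P + (0, -7.6) = (-24.80, -7.600). On A1, P sits at bearing 90° from C; a 127° counterclockwise sweep puts U at bearing 217°, so U = C + 7.6·(cos 217°, sin 217°) = (-30.87, -12.17). The tangent condition forces CU to be normal to UR, so UR runs along (−sin 217°, cos 217°); with |UR| = 30.6, R = (-12.45, -36.61). Then |PR| = |R − P| = 38.64.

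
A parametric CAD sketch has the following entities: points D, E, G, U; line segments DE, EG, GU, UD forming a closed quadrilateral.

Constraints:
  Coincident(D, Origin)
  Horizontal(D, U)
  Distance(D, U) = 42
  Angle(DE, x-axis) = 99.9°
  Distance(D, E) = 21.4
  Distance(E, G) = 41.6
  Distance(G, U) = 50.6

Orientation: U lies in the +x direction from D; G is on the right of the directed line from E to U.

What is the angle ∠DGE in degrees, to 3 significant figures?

10.9°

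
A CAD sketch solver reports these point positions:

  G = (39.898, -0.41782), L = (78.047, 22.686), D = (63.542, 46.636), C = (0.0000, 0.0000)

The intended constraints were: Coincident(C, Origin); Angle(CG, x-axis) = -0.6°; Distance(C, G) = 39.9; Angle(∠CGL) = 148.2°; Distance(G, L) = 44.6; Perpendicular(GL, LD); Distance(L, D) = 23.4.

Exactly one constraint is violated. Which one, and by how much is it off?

Distance(L, D) = 23.4 — off by 4.60.

C = (0.00, 0.00) ✓; CG at -0.6000° ✓; |CG| = 39.90 ✓; ∠CGL = 148.2° ✓; |GL| = 44.60 ✓; ∠(GL, LD) = 90.00° ✓; |LD| = 28.00 ✗.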